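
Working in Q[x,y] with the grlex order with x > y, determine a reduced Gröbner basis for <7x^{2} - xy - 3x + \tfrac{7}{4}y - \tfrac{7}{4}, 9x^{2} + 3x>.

f_1 = 7x^{2} - xy - 3x + \tfrac{7}{4}y - \tfrac{7}{4}, LT = x^{2}.
f_2 = 9x^{2} + 3x, LT = x^{2}.

S(f_1,f_2): lcm = x^{2}. S = -\tfrac{1}{7}xy - \tfrac{16}{21}x + \tfrac{1}{4}y - \tfrac{1}{4}.
  leading term xy: no divisor's leading term divides it; move -\tfrac{1}{7}xy to the remainder.
  leading term x: no divisor's leading term divides it; move -\tfrac{16}{21}x to the remainder.
  leading term y: no divisor's leading term divides it; move \tfrac{1}{4}y to the remainder.
  leading term 1: no divisor's leading term divides it; move -\tfrac{1}{4} to the remainder.
  remainder -\tfrac{1}{7}xy - \tfrac{16}{21}x + \tfrac{1}{4}y - \tfrac{1}{4} ≠ 0; add g_3 = -\tfrac{1}{7}xy - \tfrac{16}{21}x + \tfrac{1}{4}y - \tfrac{1}{4} to the basis.

S(f_1,g_3): lcm = x^{2}y. S = -\tfrac{1}{7}xy^{2} - \tfrac{16}{3}x^{2} + \tfrac{37}{28}xy + \tfrac{1}{4}y^{2} - \tfrac{7}{4}x - \tfrac{1}{4}y.
  leading term xy^{2}: subtract (y)·g_3 from -\tfrac{1}{7}xy^{2} - \tfrac{16}{3}x^{2} + \tfrac{37}{28}xy + \tfrac{1}{4}y^{2} - \tfrac{7}{4}x - \tfrac{1}{4}y → -\tfrac{16}{3}x^{2} + \tfrac{25}{12}xy - \tfrac{7}{4}x
  leading term x^{2}: subtract (-\tfrac{16}{21})·f_1 from -\tfrac{16}{3}x^{2} + \tfrac{25}{12}xy - \tfrac{7}{4}x → \tfrac{37}{28}xy - \tfrac{113}{28}x + \tfrac{4}{3}y - \tfrac{4}{3}
  leading term xy: subtract (-\tfrac{37}{4})·g_3 from \tfrac{37}{28}xy - \tfrac{113}{28}x + \tfrac{4}{3}y - \tfrac{4}{3} → -\tfrac{133}{12}x + \tfrac{175}{48}y - \tfrac{175}{48}
  leading term x: no divisor's leading term divides it; move -\tfrac{133}{12}x to the remainder.
  leading term y: no divisor's leading term divides it; move \tfrac{175}{48}y to the remainder.
  leading term 1: no divisor's leading term divides it; move -\tfrac{175}{48} to the remainder.
  remainder -\tfrac{133}{12}x + \tfrac{175}{48}y - \tfrac{175}{48} ≠ 0; add g_4 = -\tfrac{133}{12}x + \tfrac{175}{48}y - \tfrac{175}{48} to the basis.

S(g_3,g_4): lcm = xy. S = \tfrac{25}{76}y^{2} + \tfrac{16}{3}x - \tfrac{79}{38}y + \tfrac{7}{4}.
  leading term y^{2}: no divisor's leading term divides it; move \tfrac{25}{76}y^{2} to the remainder.
  leading term x: subtract (-\tfrac{64}{133})·g_4 from \tfrac{16}{3}x - \tfrac{79}{38}y + \tfrac{7}{4} → -\tfrac{37}{114}y - \tfrac{1}{228}
  leading term y: no divisor's leading term divides it; move -\tfrac{37}{114}y to the remainder.
  leading term 1: no divisor's leading term divides it; move -\tfrac{1}{228} to the remainder.
  remainder \tfrac{25}{76}y^{2} - \tfrac{37}{114}y - \tfrac{1}{228} ≠ 0; add g_5 = \tfrac{25}{76}y^{2} - \tfrac{37}{114}y - \tfrac{1}{228} to the basis.

The other S-polynomials (S(f_2,g_3), S(f_1,g_4), S(f_2,g_4), S(f_1,g_5), S(f_2,g_5), S(g_3,g_5), S(g_4,g_5)) all reduce to 0 modulo the current basis, so we have a Gröbner basis.
Inter-reduce: drop elements whose leading term is divisible by another's, tail-reduce, and make monic.

G = {y^{2} - \tfrac{74}{75}y - \tfrac{1}{75}, x - \tfrac{25}{76}y + \tfrac{25}{76}}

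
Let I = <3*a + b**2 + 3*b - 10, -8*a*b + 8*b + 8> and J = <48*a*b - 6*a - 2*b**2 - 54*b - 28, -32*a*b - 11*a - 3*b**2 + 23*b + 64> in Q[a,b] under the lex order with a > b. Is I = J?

No, the ideals differ.

For a fixed monomial order, each ideal has a unique reduced Gröbner basis; comparing bases decides equality.
Buchberger on the first generating set:
f_1 = 3*a + b**2 + 3*b - 10, LT = a.
f_2 = -8*a*b + 8*b + 8, LT = a*b.

S(f_1,f_2): lcm = a*b. S = 1/3*b**3 + b**2 - 7/3*b + 1.
  leading term b**3: no divisor's leading term divides it; move 1/3*b**3 to the remainder.
  leading term b**2: no divisor's leading term divides it; move b**2 to the remainder.
  leading term b: no divisor's leading term divides it; move -7/3*b to the remainder.
  leading term 1: no divisor's leading term divides it; move 1 to the remainder.
  remainder 1/3*b**3 + b**2 - 7/3*b + 1 ≠ 0; add g_3 = 1/3*b**3 + b**2 - 7/3*b + 1 to the basis.

S(f_1,g_3): leading monomials are coprime, so the S-polynomial reduces to 0 (Buchberger's first criterion).
S(f_2,g_3): lcm = a*b**3. S = -3*a*b**2 + 7*a*b - 3*a - b**3 - b**2.
  leading term a*b**2: subtract (-b**2)·f_1 from -3*a*b**2 + 7*a*b - 3*a - b**3 - b**2 → 7*a*b - 3*a + b**4 + 2*b**3 - 11*b**2
  leading term a*b: subtract (7/3*b)·f_1 from 7*a*b - 3*a + b**4 + 2*b**3 - 11*b**2 → -3*a + b**4 - 1/3*b**3 - 18*b**2 + 70/3*b
  leading term a: subtract (-1)·f_1 from -3*a + b**4 - 1/3*b**3 - 18*b**2 + 70/3*b → b**4 - 1/3*b**3 - 17*b**2 + 79/3*b - 10
  leading term b**4: subtract (3*b)·g_3 from b**4 - 1/3*b**3 - 17*b**2 + 79/3*b - 10 → -10/3*b**3 - 10*b**2 + 70/3*b - 10
  leading term b**3: subtract (-10)·g_3 from -10/3*b**3 - 10*b**2 + 70/3*b - 10 → 0
  remainder 0.

Every S-polynomial of the final basis reduces to 0, so we have a Gröbner basis.
Inter-reduce: drop elements whose leading term is divisible by another's, tail-reduce, and make monic.
Reduced Gröbner basis: {a + 1/3*b**2 + b - 10/3, b**3 + 3*b**2 - 7*b + 3}.

Buchberger on the second generating set:
h_1 = 48*a*b - 6*a - 2*b**2 - 54*b - 28, LT = a*b.
h_2 = -32*a*b - 11*a - 3*b**2 + 23*b + 64, LT = a*b.

S(h_1,h_2): lcm = a*b. S = -15/32*a - 13/96*b**2 - 13/32*b + 17/12.
  leading term a: no divisor's leading term divides it; move -15/32*a to the remainder.
  leading term b**2: no divisor's leading term divides it; move -13/96*b**2 to the remainder.
  leading term b: no divisor's leading term divides it; move -13/32*b to the remainder.
  leading term 1: no divisor's leading term divides it; move 17/12 to the remainder.
  remainder -15/32*a - 13/96*b**2 - 13/32*b + 17/12 ≠ 0; add k_3 = -15/32*a - 13/96*b**2 - 13/32*b + 17/12 to the basis.

S(h_1,k_3): lcm = a*b. S = -1/8*a - 13/45*b**3 - 109/120*b**2 + 683/360*b - 7/12.
  leading term a: subtract (4/15)·k_3 from -1/8*a - 13/45*b**3 - 109/120*b**2 + 683/360*b - 7/12 → -13/45*b**3 - 157/180*b**2 + 361/180*b - 173/180
  leading term b**3: no divisor's leading term divides it; move -13/45*b**3 to the remainder.
  leading term b**2: no divisor's leading term divides it; move -157/180*b**2 to the remainder.
  leading term b: no divisor's leading term divides it; move 361/180*b to the remainder.
  leading term 1: no divisor's leading term divides it; move -173/180 to the remainder.
  remainder -13/45*b**3 - 157/180*b**2 + 361/180*b - 173/180 ≠ 0; add k_4 = -13/45*b**3 - 157/180*b**2 + 361/180*b - 173/180 to the basis.

S(h_2,k_3): lcm = a*b. S = 11/32*a - 13/45*b**3 - 371/480*b**2 + 3317/1440*b - 2.
  leading term a: subtract (-11/15)·k_3 from 11/32*a - 13/45*b**3 - 371/480*b**2 + 3317/1440*b - 2 → -13/45*b**3 - 157/180*b**2 + 361/180*b - 173/180
  leading term b**3: subtract (1)·k_4 from -13/45*b**3 - 157/180*b**2 + 361/180*b - 173/180 → 0
  remainder 0.

S(h_1,k_4): lcm = a*b**3. S = -327/104*a*b**2 + 361/52*a*b - 173/52*a - 1/24*b**4 - 9/8*b**3 - 7/12*b**2.
  leading term a*b**2: subtract (-109/1664*b)·h_1 from -327/104*a*b**2 + 361/52*a*b - 173/52*a - 1/24*b**4 - 9/8*b**3 - 7/12*b**2 → 5449/832*a*b - 173/52*a - 1/24*b**4 - 1045/832*b**3 - 10285/2496*b**2 - 763/416*b
  leading term a*b: subtract (5449/39936)·h_1 from 5449/832*a*b - 173/52*a - 1/24*b**4 - 1045/832*b**3 - 10285/2496*b**2 - 763/416*b → -16695/6656*a - 1/24*b**4 - 1045/832*b**3 - 76831/19968*b**2 + 36833/6656*b + 38143/9984
  leading term a: subtract (1113/208)·k_3 from -16695/6656*a - 1/24*b**4 - 1045/832*b**3 - 76831/19968*b**2 + 36833/6656*b + 38143/9984 → -1/24*b**4 - 1045/832*b**3 - 31181/9984*b**2 + 25651/3328*b - 37541/9984
  leading term b**4: subtract (15/104*b)·k_4 from -1/24*b**4 - 1045/832*b**3 - 31181/9984*b**2 + 25651/3328*b - 37541/9984 → -217/192*b**3 - 34069/9984*b**2 + 78337/9984*b - 37541/9984
  leading term b**3: subtract (3255/832)·k_4 from -217/192*b**3 - 34069/9984*b**2 + 78337/9984*b - 37541/9984 → 0
  remainder 0.

S(h_2,k_4): lcm = a*b**3. S = -1113/416*a*b**2 + 361/52*a*b - 173/52*a + 3/32*b**4 - 23/32*b**3 - 2*b**2.
  leading term a*b**2: subtract (-371/6656*b)·h_1 from -1113/416*a*b**2 + 361/52*a*b - 173/52*a + 3/32*b**4 - 23/32*b**3 - 2*b**2 → 21991/3328*a*b - 173/52*a + 3/32*b**4 - 2763/3328*b**3 - 16673/3328*b**2 - 2597/1664*b
  leading term a*b: subtract (21991/159744)·h_1 from 21991/3328*a*b - 173/52*a + 3/32*b**4 - 2763/3328*b**3 - 16673/3328*b**2 - 2597/1664*b → -66585/26624*a + 3/32*b**4 - 2763/3328*b**3 - 378161/79872*b**2 + 156367/26624*b + 153937/39936
  leading term a: subtract (4439/832)·k_3 from -66585/26624*a + 3/32*b**4 - 2763/3328*b**3 - 378161/79872*b**2 + 156367/26624*b + 153937/39936 → 3/32*b**4 - 2763/3328*b**3 - 53409/13312*b**2 + 107037/13312*b - 49305/13312
  leading term b**4: subtract (-135/416*b)·k_4 from 3/32*b**4 - 2763/3328*b**3 - 53409/13312*b**2 + 107037/13312*b - 49305/13312 → -285/256*b**3 - 44745/13312*b**2 + 102885/13312*b - 49305/13312
  leading term b**3: subtract (12825/3328)·k_4 from -285/256*b**3 - 44745/13312*b**2 + 102885/13312*b - 49305/13312 → 0
  remainder 0.

S(k_3,k_4): leading monomials are coprime, so the S-polynomial reduces to 0 (Buchberger's first criterion).
Every S-polynomial of the final basis reduces to 0, so we have a Gröbner basis.
Inter-reduce: drop elements whose leading term is divisible by another's, tail-reduce, and make monic.
Reduced Gröbner basis: {a + 13/45*b**2 + 13/15*b - 136/45, b**3 + 157/52*b**2 - 361/52*b + 173/52}.

These differ, so the ideals are not equal.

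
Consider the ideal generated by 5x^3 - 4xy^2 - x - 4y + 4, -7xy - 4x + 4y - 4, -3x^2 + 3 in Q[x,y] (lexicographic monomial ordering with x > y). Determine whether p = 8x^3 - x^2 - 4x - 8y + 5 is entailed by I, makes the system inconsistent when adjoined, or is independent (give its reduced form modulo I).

8x^3 - x^2 - 4x - 8y + 5 lies in I (it reduces to 0).

First compute the reduced Gröbner basis of I by Buchberger's algorithm.
f_1 = 5x^3 - 4xy^2 - x - 4y + 4, LT = x^3.
f_2 = -7xy - 4x + 4y - 4, LT = xy.
f_3 = -3x^2 + 3, LT = x^2.

S(f_1,f_2): lcm = x^3y. S = -4/7x^3 + 4/7x^2y - 4/7x^2 - 4/5xy^3 - 1/5xy - 4/5y^2 + 4/5y.
  leading term x^3: subtract (-4/35)·f_1 from -4/7x^3 + 4/7x^2y - 4/7x^2 - 4/5xy^3 - 1/5xy - 4/5y^2 + 4/5y → 4/7x^2y - 4/7x^2 - 4/5xy^3 - 16/35xy^2 - 1/5xy - 4/35x - 4/5y^2 + 12/35y + 16/35
  leading term x^2y: subtract (-4/49x)·f_2 from 4/7x^2y - 4/7x^2 - 4/5xy^3 - 16/35xy^2 - 1/5xy - 4/35x - 4/5y^2 + 12/35y + 16/35 → -44/49x^2 - 4/5xy^3 - 16/35xy^2 + 31/245xy - 108/245x - 4/5y^2 + 12/35y + 16/35
  leading term x^2: subtract (44/147)·f_3 from -44/49x^2 - 4/5xy^3 - 16/35xy^2 + 31/245xy - 108/245x - 4/5y^2 + 12/35y + 16/35 → -4/5xy^3 - 16/35xy^2 + 31/245xy - 108/245x - 4/5y^2 + 12/35y - 108/245
  leading term xy^3: subtract (4/35y^2)·f_2 from -4/5xy^3 - 16/35xy^2 + 31/245xy - 108/245x - 4/5y^2 + 12/35y - 108/245 → 31/245xy - 108/245x - 16/35y^3 - 12/35y^2 + 12/35y - 108/245
  leading term xy: subtract (-31/1715)·f_2 from 31/245xy - 108/245x - 16/35y^3 - 12/35y^2 + 12/35y - 108/245 → -176/343x - 16/35y^3 - 12/35y^2 + 712/1715y - 176/343
  leading term x: no divisor's leading term divides it; move -176/343x to the remainder.
  leading term y^3: no divisor's leading term divides it; move -16/35y^3 to the remainder.
  leading term y^2: no divisor's leading term divides it; move -12/35y^2 to the remainder.
  leading term y: no divisor's leading term divides it; move 712/1715y to the remainder.
  leading term 1: no divisor's leading term divides it; move -176/343 to the remainder.
  remainder -176/343x - 16/35y^3 - 12/35y^2 + 712/1715y - 176/343 ≠ 0; add h_4 = -176/343x - 16/35y^3 - 12/35y^2 + 712/1715y - 176/343 to the basis.

S(f_1,f_3): lcm = x^3. S = -4/5xy^2 + 4/5x - 4/5y + 4/5.
  leading term xy^2: subtract (4/35y)·f_2 from -4/5xy^2 + 4/5x - 4/5y + 4/5 → 16/35xy + 4/5x - 16/35y^2 - 12/35y + 4/5
  leading term xy: subtract (-16/245)·f_2 from 16/35xy + 4/5x - 16/35y^2 - 12/35y + 4/5 → 132/245x - 16/35y^2 - 4/49y + 132/245
  leading term x: subtract (-21/20)·h_4 from 132/245x - 16/35y^2 - 4/49y + 132/245 → -12/25y^3 - 143/175y^2 + 62/175y
  leading term y^3: no divisor's leading term divides it; move -12/25y^3 to the remainder.
  leading term y^2: no divisor's leading term divides it; move -143/175y^2 to the remainder.
  leading term y: no divisor's leading term divides it; move 62/175y to the remainder.
  remainder -12/25y^3 - 143/175y^2 + 62/175y ≠ 0; add h_5 = -12/25y^3 - 143/175y^2 + 62/175y to the basis.

S(f_2,f_3): lcm = x^2y. S = 4/7x^2 - 4/7xy + 4/7x + y.
  leading term x^2: subtract (-4/21)·f_3 from 4/7x^2 - 4/7xy + 4/7x + y → -4/7xy + 4/7x + y + 4/7
  leading term xy: subtract (4/49)·f_2 from -4/7xy + 4/7x + y + 4/7 → 44/49x + 33/49y + 44/49
  leading term x: subtract (-7/4)·h_4 from 44/49x + 33/49y + 44/49 → -4/5y^3 - 3/5y^2 + 7/5y
  leading term y^3: subtract (5/3)·h_5 from -4/5y^3 - 3/5y^2 + 7/5y → 16/21y^2 + 17/21y
  leading term y^2: no divisor's leading term divides it; move 16/21y^2 to the remainder.
  leading term y: no divisor's leading term divides it; move 17/21y to the remainder.
  remainder 16/21y^2 + 17/21y ≠ 0; add h_6 = 16/21y^2 + 17/21y to the basis.

S(f_1,h_4): lcm = x^3. S = -49/55x^2y^3 - 147/220x^2y^2 + 89/110x^2y - x^2 - 4/5xy^2 - 1/5x - 4/5y + 4/5.
  leading term x^2y^3: subtract (7/55xy^2)·f_2 from -49/55x^2y^3 - 147/220x^2y^2 + 89/110x^2y - x^2 - 4/5xy^2 - 1/5x - 4/5y + 4/5 → -7/44x^2y^2 + 89/110x^2y - x^2 - 28/55xy^3 - 16/55xy^2 - 1/5x - 4/5y + 4/5
  leading term x^2y^2: subtract (1/44xy)·f_2 from -7/44x^2y^2 + 89/110x^2y - x^2 - 28/55xy^3 - 16/55xy^2 - 1/5x - 4/5y + 4/5 → 9/10x^2y - x^2 - 28/55xy^3 - 21/55xy^2 + 1/11xy - 1/5x - 4/5y + 4/5
  leading term x^2y: subtract (-9/70x)·f_2 from 9/10x^2y - x^2 - 28/55xy^3 - 21/55xy^2 + 1/11xy - 1/5x - 4/5y + 4/5 → -53/35x^2 - 28/55xy^3 - 21/55xy^2 + 233/385xy - 5/7x - 4/5y + 4/5
  leading term x^2: subtract (53/105)·f_3 from -53/35x^2 - 28/55xy^3 - 21/55xy^2 + 233/385xy - 5/7x - 4/5y + 4/5 → -28/55xy^3 - 21/55xy^2 + 233/385xy - 5/7x - 4/5y - 5/7
  leading term xy^3: subtract (4/55y^2)·f_2 from -28/55xy^3 - 21/55xy^2 + 233/385xy - 5/7x - 4/5y - 5/7 → -1/11xy^2 + 233/385xy - 5/7x - 16/55y^3 + 16/55y^2 - 4/5y - 5/7
  leading term xy^2: subtract (1/77y)·f_2 from -1/11xy^2 + 233/385xy - 5/7x - 16/55y^3 + 16/55y^2 - 4/5y - 5/7 → 23/35xy - 5/7x - 16/55y^3 + 92/385y^2 - 288/385y - 5/7
  leading term xy: subtract (-23/245)·f_2 from 23/35xy - 5/7x - 16/55y^3 + 92/385y^2 - 288/385y - 5/7 → -267/245x - 16/55y^3 + 92/385y^2 - 1004/2695y - 267/245
  leading term x: subtract (1869/880)·h_4 from -267/245x - 16/55y^3 + 92/385y^2 - 1004/2695y - 267/245 → 17/25y^3 + 677/700y^2 - 439/350y
  leading term y^3: subtract (-17/12)·h_5 from 17/25y^3 + 677/700y^2 - 439/350y → -4/21y^2 - 79/105y
  leading term y^2: subtract (-1/4)·h_6 from -4/21y^2 - 79/105y → -11/20y
  leading term y: no divisor's leading term divides it; move -11/20y to the remainder.
  remainder -11/20y ≠ 0; add h_7 = -11/20y to the basis.

The other S-polynomials (S(f_2,h_4), S(f_3,h_4), S(f_1,h_5), S(f_2,h_5), S(f_3,h_5), S(h_4,h_5), S(f_1,h_6), S(f_2,h_6), S(f_3,h_6), S(h_4,h_6), S(h_5,h_6), S(f_1,h_7), S(f_2,h_7), S(f_3,h_7), S(h_4,h_7), S(h_5,h_7), S(h_6,h_7)) all reduce to 0 modulo the current basis, so we have a Gröbner basis.
Inter-reduce: drop elements whose leading term is divisible by another's, tail-reduce, and make monic.
Reduced Gröbner basis: {x + 1, y}.
Label its elements g_1 = x + 1, g_2 = y.

Reduce p = 8x^3 - x^2 - 4x - 8y + 5 modulo G:
  leading term x^3: subtract (8x^2)·g_1 from 8x^3 - x^2 - 4x - 8y + 5 → -9x^2 - 4x - 8y + 5
  leading term x^2: subtract (-9x)·g_1 from -9x^2 - 4x - 8y + 5 → 5x - 8y + 5
  leading term x: subtract (5)·g_1 from 5x - 8y + 5 → -8y
  leading term y: subtract (-8)·g_2 from -8y → 0
  normal form = 0.
Since the normal form is 0, p ∈ I.

Ideal membership is decidable via reduction modulo a Gröbner basis.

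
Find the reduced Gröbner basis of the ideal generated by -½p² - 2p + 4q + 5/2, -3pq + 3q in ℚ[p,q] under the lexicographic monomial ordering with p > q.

G = {p² + 4p - 8q - 5, pq - q, q²}

f_1 = -½p² - 2p + 4q + 5/2, LT = p².
f_2 = -3pq + 3q, LT = pq.

S(f_1,f_2): lcm = p²q. S = 5pq - 8q² - 5q.
  leading term pq: subtract (-5/3)·f_2 from 5pq - 8q² - 5q → -8q²
  leading term q²: no divisor's leading term divides it; move -8q² to the remainder.
  remainder -8q² ≠ 0; add g_3 = -8q² to the basis.

The other S-polynomials (S(f_1,g_3), S(f_2,g_3)) all reduce to 0 modulo the current basis, so we have a Gröbner basis.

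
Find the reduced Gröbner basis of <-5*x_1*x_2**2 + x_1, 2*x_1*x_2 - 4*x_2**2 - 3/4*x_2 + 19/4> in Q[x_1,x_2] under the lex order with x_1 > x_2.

f_1 = -5*x_1*x_2**2 + x_1, LT = x_1*x_2**2.
f_2 = 2*x_1*x_2 - 4*x_2**2 - 3/4*x_2 + 19/4, LT = x_1*x_2.

S(f_1,f_2): lcm = x_1*x_2**2. S = -1/5*x_1 + 2*x_2**3 + 3/8*x_2**2 - 19/8*x_2.
  leading term x_1: no divisor's leading term divides it; move -1/5*x_1 to the remainder.
  leading term x_2**3: no divisor's leading term divides it; move 2*x_2**3 to the remainder.
  leading term x_2**2: no divisor's leading term divides it; move 3/8*x_2**2 to the remainder.
  leading term x_2: no divisor's leading term divides it; move -19/8*x_2 to the remainder.
  remainder -1/5*x_1 + 2*x_2**3 + 3/8*x_2**2 - 19/8*x_2 ≠ 0; add g_3 = -1/5*x_1 + 2*x_2**3 + 3/8*x_2**2 - 19/8*x_2 to the basis.

S(f_1,g_3): lcm = x_1*x_2**2. S = -1/5*x_1 + 10*x_2**5 + 15/8*x_2**4 - 95/8*x_2**3.
  leading term x_1: subtract (1)·g_3 from -1/5*x_1 + 10*x_2**5 + 15/8*x_2**4 - 95/8*x_2**3 → 10*x_2**5 + 15/8*x_2**4 - 111/8*x_2**3 - 3/8*x_2**2 + 19/8*x_2
  leading term x_2**5: no divisor's leading term divides it; move 10*x_2**5 to the remainder.
  leading term x_2**4: no divisor's leading term divides it; move 15/8*x_2**4 to the remainder.
  leading term x_2**3: no divisor's leading term divides it; move -111/8*x_2**3 to the remainder.
  leading term x_2**2: no divisor's leading term divides it; move -3/8*x_2**2 to the remainder.
  leading term x_2: no divisor's leading term divides it; move 19/8*x_2 to the remainder.
  remainder 10*x_2**5 + 15/8*x_2**4 - 111/8*x_2**3 - 3/8*x_2**2 + 19/8*x_2 ≠ 0; add g_4 = 10*x_2**5 + 15/8*x_2**4 - 111/8*x_2**3 - 3/8*x_2**2 + 19/8*x_2 to the basis.

S(f_2,g_3): lcm = x_1*x_2. S = 10*x_2**4 + 15/8*x_2**3 - 111/8*x_2**2 - 3/8*x_2 + 19/8.
  leading term x_2**4: no divisor's leading term divides it; move 10*x_2**4 to the remainder.
  leading term x_2**3: no divisor's leading term divides it; move 15/8*x_2**3 to the remainder.
  leading term x_2**2: no divisor's leading term divides it; move -111/8*x_2**2 to the remainder.
  leading term x_2: no divisor's leading term divides it; move -3/8*x_2 to the remainder.
  leading term 1: no divisor's leading term divides it; move 19/8 to the remainder.
  remainder 10*x_2**4 + 15/8*x_2**3 - 111/8*x_2**2 - 3/8*x_2 + 19/8 ≠ 0; add g_5 = 10*x_2**4 + 15/8*x_2**3 - 111/8*x_2**2 - 3/8*x_2 + 19/8 to the basis.

The other S-polynomials (S(f_1,g_4), S(f_2,g_4), S(g_3,g_4), S(f_1,g_5), S(f_2,g_5), S(g_3,g_5), S(g_4,g_5)) all reduce to 0 modulo the current basis, so we have a Gröbner basis.
Inter-reduce: drop elements whose leading term is divisible by another's, tail-reduce, and make monic.

G = {x_1 - 10*x_2**3 - 15/8*x_2**2 + 95/8*x_2, x_2**4 + 3/16*x_2**3 - 111/80*x_2**2 - 3/80*x_2 + 19/80}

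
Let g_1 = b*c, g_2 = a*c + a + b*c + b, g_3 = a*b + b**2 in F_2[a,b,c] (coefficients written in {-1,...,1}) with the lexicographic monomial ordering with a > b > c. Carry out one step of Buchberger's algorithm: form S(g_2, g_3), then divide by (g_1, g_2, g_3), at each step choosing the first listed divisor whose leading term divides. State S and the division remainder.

lcm(LM(g_2), LM(g_3)) = a*b*c.
S = (lcm/LT(g_2))·g_2 − (lcm/LT(g_3))·g_3 = a*b + b**2.
Reduce S modulo (g_1, g_2, g_3) in that order:
  leading term a*b: subtract (1)·g_3 from a*b + b**2 → 0
The remainder is 0, so this S-polynomial contributes no new basis element.

S(g_2, g_3) = a*b + b**2; remainder on division = 0.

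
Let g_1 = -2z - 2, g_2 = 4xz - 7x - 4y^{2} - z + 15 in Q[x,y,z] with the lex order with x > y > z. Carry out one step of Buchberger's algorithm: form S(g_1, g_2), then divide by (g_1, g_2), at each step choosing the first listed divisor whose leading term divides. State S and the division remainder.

lcm(LM(g_1), LM(g_2)) = xz.
S = (lcm/LT(g_1))·g_1 − (lcm/LT(g_2))·g_2 = \tfrac{11}{4}x + y^{2} + \tfrac{1}{4}z - \tfrac{15}{4}.
Reduce S modulo (g_1, g_2) in that order:
  leading term x: no divisor's leading term divides it; move \tfrac{11}{4}x to the remainder.
  leading term y^{2}: no divisor's leading term divides it; move y^{2} to the remainder.
  leading term z: subtract (-\tfrac{1}{8})·g_1 from \tfrac{1}{4}z - \tfrac{15}{4} → -4
  leading term 1: no divisor's leading term divides it; move -4 to the remainder.
The remainder \tfrac{11}{4}x + y^{2} - 4 is nonzero, so it would be added as the next basis element.
This is the inner loop of Buchberger's algorithm — each nonzero remainder becomes a new basis element.

S(g_1, g_2) = \tfrac{11}{4}x + y^{2} + \tfrac{1}{4}z - \tfrac{15}{4}; remainder on division = \tfrac{11}{4}x + y^{2} - 4.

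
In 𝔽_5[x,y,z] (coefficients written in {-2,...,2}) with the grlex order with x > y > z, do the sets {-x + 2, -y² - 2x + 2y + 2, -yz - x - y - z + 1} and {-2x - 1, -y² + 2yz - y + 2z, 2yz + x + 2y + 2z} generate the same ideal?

Yes, the ideals are equal.

Equality of ideals is decidable: compute both reduced Gröbner bases (unique for the ordering) and check whether they agree.
Buchberger on the first generating set:
f_1 = -x + 2, LT = x.
f_2 = -y² - 2x + 2y + 2, LT = y².
f_3 = -yz - x - y - z + 1, LT = yz.

The S-polynomials (S(f_1,f_2), S(f_1,f_3), S(f_2,f_3)) all reduce to 0 modulo the current basis, so we have a Gröbner basis.
Inter-reduce: drop elements whose leading term is divisible by another's, tail-reduce, and make monic.
Reduced Gröbner basis: {y² - 2y + 2, yz + y + z + 1, x - 2}.

Buchberger on the second generating set:
h_1 = -2x - 1, LT = x.
h_2 = -y² + 2yz - y + 2z, LT = y².
h_3 = 2yz + x + 2y + 2z, LT = yz.

The S-polynomials (S(h_1,h_2), S(h_1,h_3), S(h_2,h_3)) all reduce to 0 modulo the current basis, so we have a Gröbner basis.
Inter-reduce: drop elements whose leading term is divisible by another's, tail-reduce, and make monic.
Reduced Gröbner basis: {y² - 2y + 2, yz + y + z + 1, x - 2}.

Same reduced basis, so the two generating sets span the same ideal.
The same test decides containment: I ⊆ J iff every generator of I reduces to 0 modulo a Gröbner basis of J.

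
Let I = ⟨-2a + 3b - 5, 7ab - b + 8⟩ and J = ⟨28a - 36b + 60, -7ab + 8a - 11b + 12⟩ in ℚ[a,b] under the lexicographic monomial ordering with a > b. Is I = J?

No, the ideals differ.

For a fixed monomial order, each ideal has a unique reduced Gröbner basis; comparing bases decides equality.
Buchberger on the first generating set:
f_1 = -2a + 3b - 5, LT = a.
f_2 = 7ab - b + 8, LT = ab.

S(f_1,f_2): lcm = ab. S = -3/2b² + 37/14b - 8/7.
  reduce S modulo (f_1, f_2):
  remainder -3/2b² + 37/14b - 8/7 ≠ 0; add g_3 = -3/2b² + 37/14b - 8/7 to the basis.

The other S-polynomials (S(f_1,g_3), S(f_2,g_3)) all reduce to 0 modulo the current basis, so we have a Gröbner basis.
Inter-reduce: drop elements whose leading term is divisible by another's, tail-reduce, and make monic.
Reduced Gröbner basis: {a - 3/2b + 5/2, b² - 37/21b + 16/21}.

Buchberger on the second generating set:
h_1 = 28a - 36b + 60, LT = a.
h_2 = -7ab + 8a - 11b + 12, LT = ab.

S(h_1,h_2): lcm = ab. S = 8/7a - 9/7b² + 4/7b + 12/7.
  reduce S modulo (h_1, h_2):
  remainder -9/7b² + 100/49b - 36/49 ≠ 0; add k_3 = -9/7b² + 100/49b - 36/49 to the basis.

The other S-polynomials (S(h_1,k_3), S(h_2,k_3)) all reduce to 0 modulo the current basis, so we have a Gröbner basis.
Inter-reduce: drop elements whose leading term is divisible by another's, tail-reduce, and make monic.
Reduced Gröbner basis: {a - 9/7b + 15/7, b² - 100/63b + 4/7}.

Since the reduced bases disagree, the two ideals are not the same.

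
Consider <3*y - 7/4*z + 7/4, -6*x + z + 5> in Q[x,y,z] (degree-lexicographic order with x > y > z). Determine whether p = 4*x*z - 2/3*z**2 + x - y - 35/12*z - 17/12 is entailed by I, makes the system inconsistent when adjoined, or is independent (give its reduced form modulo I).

First compute the reduced Gröbner basis of I by Buchberger's algorithm.
f_1 = 3*y - 7/4*z + 7/4, LT = y.
f_2 = -6*x + z + 5, LT = x.

The S-polynomials (S(f_1,f_2)) all reduce to 0 modulo the current basis, so we have a Gröbner basis.
Inter-reduce: drop elements whose leading term is divisible by another's, tail-reduce, and make monic.
Reduced Gröbner basis: {x - 1/6*z - 5/6, y - 7/12*z + 7/12}.
Label its elements g_1 = x - 1/6*z - 5/6, g_2 = y - 7/12*z + 7/12.

Reduce p = 4*x*z - 2/3*z**2 + x - y - 35/12*z - 17/12 modulo G:
  leading term x*z: subtract (4*z)·g_1 from 4*x*z - 2/3*z**2 + x - y - 35/12*z - 17/12 → x - y + 5/12*z - 17/12
  leading term x: subtract (1)·g_1 from x - y + 5/12*z - 17/12 → -y + 7/12*z - 7/12
  leading term y: subtract (-1)·g_2 from -y + 7/12*z - 7/12 → 0
  normal form = 0.
Since the normal form is 0, p ∈ I.

4*x*z - 2/3*z**2 + x - y - 35/12*z - 17/12 lies in I (it reduces to 0).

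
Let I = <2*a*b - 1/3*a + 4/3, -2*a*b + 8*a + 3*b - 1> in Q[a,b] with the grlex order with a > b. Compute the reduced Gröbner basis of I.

f_1 = 2*a*b - 1/3*a + 4/3, LT = a*b.
f_2 = -2*a*b + 8*a + 3*b - 1, LT = a*b.

S(f_1,f_2): lcm = a*b. S = 23/6*a + 3/2*b + 1/6.
  reduce S modulo (f_1, f_2):
  remainder 23/6*a + 3/2*b + 1/6 ≠ 0; add g_3 = 23/6*a + 3/2*b + 1/6 to the basis.

S(f_1,g_3): lcm = a*b. S = -9/23*b**2 - 1/6*a - 1/23*b + 2/3.
  reduce S modulo (f_1, f_2, g_3):
  remainder -9/23*b**2 + 1/46*b + 31/46 ≠ 0; add g_4 = -9/23*b**2 + 1/46*b + 31/46 to the basis.

The other S-polynomials (S(f_2,g_3), S(f_1,g_4), S(f_2,g_4), S(g_3,g_4)) all reduce to 0 modulo the current basis, so we have a Gröbner basis.
Inter-reduce: drop elements whose leading term is divisible by another's, tail-reduce, and make monic.

G = {b**2 - 1/18*b - 31/18, a + 9/23*b + 1/23}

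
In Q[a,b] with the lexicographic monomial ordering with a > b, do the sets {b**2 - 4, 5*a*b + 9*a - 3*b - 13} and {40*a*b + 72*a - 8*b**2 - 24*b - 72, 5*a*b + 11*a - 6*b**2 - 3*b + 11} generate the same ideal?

No, the ideals differ.

For a fixed monomial order, each ideal has a unique reduced Gröbner basis; comparing bases decides equality.
Buchberger on the first generating set:
f_1 = b**2 - 4, LT = b**2.
f_2 = 5*a*b + 9*a - 3*b - 13, LT = a*b.

S(f_1,f_2): lcm = a*b**2. S = -9/5*a*b - 4*a + 3/5*b**2 + 13/5*b.
  leading term a*b: subtract (-9/25)·f_2 from -9/5*a*b - 4*a + 3/5*b**2 + 13/5*b → -19/25*a + 3/5*b**2 + 38/25*b - 117/25
  leading term a: no divisor's leading term divides it; move -19/25*a to the remainder.
  leading term b**2: subtract (3/5)·f_1 from 3/5*b**2 + 38/25*b - 117/25 → 38/25*b - 57/25
  leading term b: no divisor's leading term divides it; move 38/25*b to the remainder.
  leading term 1: no divisor's leading term divides it; move -57/25 to the remainder.
  remainder -19/25*a + 38/25*b - 57/25 ≠ 0; add g_3 = -19/25*a + 38/25*b - 57/25 to the basis.

The other S-polynomials (S(f_1,g_3), S(f_2,g_3)) all reduce to 0 modulo the current basis, so we have a Gröbner basis.
Inter-reduce: drop elements whose leading term is divisible by another's, tail-reduce, and make monic.
Reduced Gröbner basis: {a - 2*b + 3, b**2 - 4}.

Buchberger on the second generating set:
h_1 = 40*a*b + 72*a - 8*b**2 - 24*b - 72, LT = a*b.
h_2 = 5*a*b + 11*a - 6*b**2 - 3*b + 11, LT = a*b.

S(h_1,h_2): lcm = a*b. S = -2/5*a + b**2 - 4.
  leading term a: no divisor's leading term divides it; move -2/5*a to the remainder.
  leading term b**2: no divisor's leading term divides it; move b**2 to the remainder.
  leading term 1: no divisor's leading term divides it; move -4 to the remainder.
  remainder -2/5*a + b**2 - 4 ≠ 0; add k_3 = -2/5*a + b**2 - 4 to the basis.

S(h_1,k_3): lcm = a*b. S = 9/5*a + 5/2*b**3 - 1/5*b**2 - 53/5*b - 9/5.
  leading term a: subtract (-9/2)·k_3 from 9/5*a + 5/2*b**3 - 1/5*b**2 - 53/5*b - 9/5 → 5/2*b**3 + 43/10*b**2 - 53/5*b - 99/5
  leading term b**3: no divisor's leading term divides it; move 5/2*b**3 to the remainder.
  leading term b**2: no divisor's leading term divides it; move 43/10*b**2 to the remainder.
  leading term b: no divisor's leading term divides it; move -53/5*b to the remainder.
  leading term 1: no divisor's leading term divides it; move -99/5 to the remainder.
  remainder 5/2*b**3 + 43/10*b**2 - 53/5*b - 99/5 ≠ 0; add k_4 = 5/2*b**3 + 43/10*b**2 - 53/5*b - 99/5 to the basis.

The other S-polynomials (S(h_2,k_3), S(h_1,k_4), S(h_2,k_4), S(k_3,k_4)) all reduce to 0 modulo the current basis, so we have a Gröbner basis.
Inter-reduce: drop elements whose leading term is divisible by another's, tail-reduce, and make monic.
Reduced Gröbner basis: {a - 5/2*b**2 + 10, b**3 + 43/25*b**2 - 106/25*b - 198/25}.

These differ, so the ideals are not equal.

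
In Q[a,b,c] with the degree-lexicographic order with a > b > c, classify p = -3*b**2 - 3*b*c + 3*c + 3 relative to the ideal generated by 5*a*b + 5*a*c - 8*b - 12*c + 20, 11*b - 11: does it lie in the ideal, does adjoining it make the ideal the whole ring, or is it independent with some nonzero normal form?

First compute the reduced Gröbner basis of I by Buchberger's algorithm.
f_1 = 5*a*b + 5*a*c - 8*b - 12*c + 20, LT = a*b.
f_2 = 11*b - 11, LT = b.

S(f_1,f_2): lcm = a*b. S = a*c + a - 8/5*b - 12/5*c + 4.
  reduce S modulo (f_1, f_2):
  remainder a*c + a - 12/5*c + 12/5 ≠ 0; add h_3 = a*c + a - 12/5*c + 12/5 to the basis.

The other S-polynomials (S(f_1,h_3), S(f_2,h_3)) all reduce to 0 modulo the current basis, so we have a Gröbner basis.
Inter-reduce: drop elements whose leading term is divisible by another's, tail-reduce, and make monic.
Reduced Gröbner basis: {a*c + a - 12/5*c + 12/5, b - 1}.
Label its elements g_1 = a*c + a - 12/5*c + 12/5, g_2 = b - 1.

Reduce p = -3*b**2 - 3*b*c + 3*c + 3 modulo G:
  leading term b**2: subtract (-3*b)·g_2 from -3*b**2 - 3*b*c + 3*c + 3 → -3*b*c - 3*b + 3*c + 3
  leading term b*c: subtract (-3*c)·g_2 from -3*b*c - 3*b + 3*c + 3 → -3*b + 3
  leading term b: subtract (-3)·g_2 from -3*b + 3 → 0
  normal form = 0.
Since the normal form is 0, p ∈ I.

-3*b**2 - 3*b*c + 3*c + 3 lies in I (it reduces to 0).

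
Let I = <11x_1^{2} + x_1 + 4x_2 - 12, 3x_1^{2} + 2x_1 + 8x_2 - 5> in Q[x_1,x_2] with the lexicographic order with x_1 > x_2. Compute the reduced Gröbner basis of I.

f_1 = 11x_1^{2} + x_1 + 4x_2 - 12, LT = x_1^{2}.
f_2 = 3x_1^{2} + 2x_1 + 8x_2 - 5, LT = x_1^{2}.

S(f_1,f_2): lcm = x_1^{2}. S = -\tfrac{19}{33}x_1 - \tfrac{76}{33}x_2 + \tfrac{19}{33}.
  leading term x_1: no divisor's leading term divides it; move -\tfrac{19}{33}x_1 to the remainder.
  leading term x_2: no divisor's leading term divides it; move -\tfrac{76}{33}x_2 to the remainder.
  leading term 1: no divisor's leading term divides it; move \tfrac{19}{33} to the remainder.
  remainder -\tfrac{19}{33}x_1 - \tfrac{76}{33}x_2 + \tfrac{19}{33} ≠ 0; add g_3 = -\tfrac{19}{33}x_1 - \tfrac{76}{33}x_2 + \tfrac{19}{33} to the basis.

S(f_1,g_3): lcm = x_1^{2}. S = -4x_1x_2 + \tfrac{12}{11}x_1 + \tfrac{4}{11}x_2 - \tfrac{12}{11}.
  leading term x_1x_2: subtract (\tfrac{132}{19}x_2)·g_3 from -4x_1x_2 + \tfrac{12}{11}x_1 + \tfrac{4}{11}x_2 - \tfrac{12}{11} → \tfrac{12}{11}x_1 + 16x_2^{2} - \tfrac{40}{11}x_2 - \tfrac{12}{11}
  leading term x_1: subtract (-\tfrac{36}{19})·g_3 from \tfrac{12}{11}x_1 + 16x_2^{2} - \tfrac{40}{11}x_2 - \tfrac{12}{11} → 16x_2^{2} - 8x_2
  leading term x_2^{2}: no divisor's leading term divides it; move 16x_2^{2} to the remainder.
  leading term x_2: no divisor's leading term divides it; move -8x_2 to the remainder.
  remainder 16x_2^{2} - 8x_2 ≠ 0; add g_4 = 16x_2^{2} - 8x_2 to the basis.

The other S-polynomials (S(f_2,g_3), S(f_1,g_4), S(f_2,g_4), S(g_3,g_4)) all reduce to 0 modulo the current basis, so we have a Gröbner basis.
Inter-reduce: drop elements whose leading term is divisible by another's, tail-reduce, and make monic.

G = {x_1 + 4x_2 - 1, x_2^{2} - \tfrac{1}{2}x_2}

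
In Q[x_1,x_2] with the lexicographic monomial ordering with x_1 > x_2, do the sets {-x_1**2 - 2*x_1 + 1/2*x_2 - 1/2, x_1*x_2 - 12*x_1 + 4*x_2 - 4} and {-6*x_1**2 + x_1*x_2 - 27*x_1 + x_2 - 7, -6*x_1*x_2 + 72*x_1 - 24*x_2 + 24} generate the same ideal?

No, the ideals differ.

For a fixed monomial order, each ideal has a unique reduced Gröbner basis; comparing bases decides equality.
Buchberger on the first generating set:
f_1 = -x_1**2 - 2*x_1 + 1/2*x_2 - 1/2, LT = x_1**2.
f_2 = x_1*x_2 - 12*x_1 + 4*x_2 - 4, LT = x_1*x_2.

S(f_1,f_2): lcm = x_1**2*x_2. S = 12*x_1**2 - 2*x_1*x_2 + 4*x_1 - 1/2*x_2**2 + 1/2*x_2.
  leading term x_1**2: subtract (-12)·f_1 from 12*x_1**2 - 2*x_1*x_2 + 4*x_1 - 1/2*x_2**2 + 1/2*x_2 → -2*x_1*x_2 - 20*x_1 - 1/2*x_2**2 + 13/2*x_2 - 6
  leading term x_1*x_2: subtract (-2)·f_2 from -2*x_1*x_2 - 20*x_1 - 1/2*x_2**2 + 13/2*x_2 - 6 → -44*x_1 - 1/2*x_2**2 + 29/2*x_2 - 14
  leading term x_1: no divisor's leading term divides it; move -44*x_1 to the remainder.
  leading term x_2**2: no divisor's leading term divides it; move -1/2*x_2**2 to the remainder.
  leading term x_2: no divisor's leading term divides it; move 29/2*x_2 to the remainder.
  leading term 1: no divisor's leading term divides it; move -14 to the remainder.
  remainder -44*x_1 - 1/2*x_2**2 + 29/2*x_2 - 14 ≠ 0; add g_3 = -44*x_1 - 1/2*x_2**2 + 29/2*x_2 - 14 to the basis.

S(f_2,g_3): lcm = x_1*x_2. S = -12*x_1 - 1/88*x_2**3 + 29/88*x_2**2 + 81/22*x_2 - 4.
  leading term x_1: subtract (3/11)·g_3 from -12*x_1 - 1/88*x_2**3 + 29/88*x_2**2 + 81/22*x_2 - 4 → -1/88*x_2**3 + 41/88*x_2**2 - 3/11*x_2 - 2/11
  leading term x_2**3: no divisor's leading term divides it; move -1/88*x_2**3 to the remainder.
  leading term x_2**2: no divisor's leading term divides it; move 41/88*x_2**2 to the remainder.
  leading term x_2: no divisor's leading term divides it; move -3/11*x_2 to the remainder.
  leading term 1: no divisor's leading term divides it; move -2/11 to the remainder.
  remainder -1/88*x_2**3 + 41/88*x_2**2 - 3/11*x_2 - 2/11 ≠ 0; add g_4 = -1/88*x_2**3 + 41/88*x_2**2 - 3/11*x_2 - 2/11 to the basis.

The other S-polynomials (S(f_1,g_3), S(f_1,g_4), S(f_2,g_4), S(g_3,g_4)) all reduce to 0 modulo the current basis, so we have a Gröbner basis.
Inter-reduce: drop elements whose leading term is divisible by another's, tail-reduce, and make monic.
Reduced Gröbner basis: {x_1 + 1/88*x_2**2 - 29/88*x_2 + 7/22, x_2**3 - 41*x_2**2 + 24*x_2 + 16}.

Buchberger on the second generating set:
h_1 = -6*x_1**2 + x_1*x_2 - 27*x_1 + x_2 - 7, LT = x_1**2.
h_2 = -6*x_1*x_2 + 72*x_1 - 24*x_2 + 24, LT = x_1*x_2.

S(h_1,h_2): lcm = x_1**2*x_2. S = 12*x_1**2 - 1/6*x_1*x_2**2 + 1/2*x_1*x_2 + 4*x_1 - 1/6*x_2**2 + 7/6*x_2.
  leading term x_1**2: subtract (-2)·h_1 from 12*x_1**2 - 1/6*x_1*x_2**2 + 1/2*x_1*x_2 + 4*x_1 - 1/6*x_2**2 + 7/6*x_2 → -1/6*x_1*x_2**2 + 5/2*x_1*x_2 - 50*x_1 - 1/6*x_2**2 + 19/6*x_2 - 14
  leading term x_1*x_2**2: subtract (1/36*x_2)·h_2 from -1/6*x_1*x_2**2 + 5/2*x_1*x_2 - 50*x_1 - 1/6*x_2**2 + 19/6*x_2 - 14 → 1/2*x_1*x_2 - 50*x_1 + 1/2*x_2**2 + 5/2*x_2 - 14
  leading term x_1*x_2: subtract (-1/12)·h_2 from 1/2*x_1*x_2 - 50*x_1 + 1/2*x_2**2 + 5/2*x_2 - 14 → -44*x_1 + 1/2*x_2**2 + 1/2*x_2 - 12
  leading term x_1: no divisor's leading term divides it; move -44*x_1 to the remainder.
  leading term x_2**2: no divisor's leading term divides it; move 1/2*x_2**2 to the remainder.
  leading term x_2: no divisor's leading term divides it; move 1/2*x_2 to the remainder.
  leading term 1: no divisor's leading term divides it; move -12 to the remainder.
  remainder -44*x_1 + 1/2*x_2**2 + 1/2*x_2 - 12 ≠ 0; add k_3 = -44*x_1 + 1/2*x_2**2 + 1/2*x_2 - 12 to the basis.

S(h_2,k_3): lcm = x_1*x_2. S = -12*x_1 + 1/88*x_2**3 + 1/88*x_2**2 + 41/11*x_2 - 4.
  leading term x_1: subtract (3/11)·k_3 from -12*x_1 + 1/88*x_2**3 + 1/88*x_2**2 + 41/11*x_2 - 4 → 1/88*x_2**3 - 1/8*x_2**2 + 79/22*x_2 - 8/11
  leading term x_2**3: no divisor's leading term divides it; move 1/88*x_2**3 to the remainder.
  leading term x_2**2: no divisor's leading term divides it; move -1/8*x_2**2 to the remainder.
  leading term x_2: no divisor's leading term divides it; move 79/22*x_2 to the remainder.
  leading term 1: no divisor's leading term divides it; move -8/11 to the remainder.
  remainder 1/88*x_2**3 - 1/8*x_2**2 + 79/22*x_2 - 8/11 ≠ 0; add k_4 = 1/88*x_2**3 - 1/8*x_2**2 + 79/22*x_2 - 8/11 to the basis.

The other S-polynomials (S(h_1,k_3), S(h_1,k_4), S(h_2,k_4), S(k_3,k_4)) all reduce to 0 modulo the current basis, so we have a Gröbner basis.
Inter-reduce: drop elements whose leading term is divisible by another's, tail-reduce, and make monic.
Reduced Gröbner basis: {x_1 - 1/88*x_2**2 - 1/88*x_2 + 3/11, x_2**3 - 11*x_2**2 + 316*x_2 - 64}.

The bases are distinct; the ideals are different.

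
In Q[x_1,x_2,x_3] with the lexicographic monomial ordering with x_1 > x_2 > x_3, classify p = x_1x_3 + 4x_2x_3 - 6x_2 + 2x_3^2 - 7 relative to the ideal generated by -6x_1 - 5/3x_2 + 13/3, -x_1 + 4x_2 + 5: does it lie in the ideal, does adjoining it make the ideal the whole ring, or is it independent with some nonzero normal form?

x_1x_3 + 4x_2x_3 - 6x_2 + 2x_3^2 - 7 is independent of I; its normal form modulo I is 2x_3^2 - 3x_3 - 1.

First compute the reduced Gröbner basis of I by Buchberger's algorithm.
f_1 = -6x_1 - 5/3x_2 + 13/3, LT = x_1.
f_2 = -x_1 + 4x_2 + 5, LT = x_1.

S(f_1,f_2): lcm = x_1. S = 77/18x_2 + 77/18.
  leading term x_2: no divisor's leading term divides it; move 77/18x_2 to the remainder.
  leading term 1: no divisor's leading term divides it; move 77/18 to the remainder.
  remainder 77/18x_2 + 77/18 ≠ 0; add h_3 = 77/18x_2 + 77/18 to the basis.

The other S-polynomials (S(f_1,h_3), S(f_2,h_3)) all reduce to 0 modulo the current basis, so we have a Gröbner basis.
Inter-reduce: drop elements whose leading term is divisible by another's, tail-reduce, and make monic.
Reduced Gröbner basis: {x_1 - 1, x_2 + 1}.
Label its elements g_1 = x_1 - 1, g_2 = x_2 + 1.

Reduce p = x_1x_3 + 4x_2x_3 - 6x_2 + 2x_3^2 - 7 modulo G:
  leading term x_1x_3: subtract (x_3)·g_1 from x_1x_3 + 4x_2x_3 - 6x_2 + 2x_3^2 - 7 → 4x_2x_3 - 6x_2 + 2x_3^2 + x_3 - 7
  leading term x_2x_3: subtract (4x_3)·g_2 from 4x_2x_3 - 6x_2 + 2x_3^2 + x_3 - 7 → -6x_2 + 2x_3^2 - 3x_3 - 7
  leading term x_2: subtract (-6)·g_2 from -6x_2 + 2x_3^2 - 3x_3 - 7 → 2x_3^2 - 3x_3 - 1
  leading term x_3^2: no divisor's leading term divides it; move 2x_3^2 to the remainder.
  leading term x_3: no divisor's leading term divides it; move -3x_3 to the remainder.
  leading term 1: no divisor's leading term divides it; move -1 to the remainder.
  normal form = 2x_3^2 - 3x_3 - 1.
The normal form is nonzero, so p ∉ I. Since p minus its normal form lies in I, I + (p) = I + (r) where r = 2x_3^2 - 3x_3 - 1; decide whether this ideal is the whole ring.
Run Buchberger on G together with r (pairs among the g_i already reduce to 0 since G is a Gröbner basis):
g_1 = x_1 - 1, LT = x_1.
g_2 = x_2 + 1, LT = x_2.
r = 2x_3^2 - 3x_3 - 1, LT = x_3^2.

The S-polynomials (S(g_1,g_2), S(g_1,r), S(g_2,r)) all reduce to 0 modulo the current basis, so we have a Gröbner basis.
Inter-reduce: drop elements whose leading term is divisible by another's, tail-reduce, and make monic.
Reduced Gröbner basis: {x_1 - 1, x_2 + 1, x_3^2 - 3/2x_3 - 1/2}.
The reduced Gröbner basis of I + (p) is {x_1 - 1, x_2 + 1, x_3^2 - 3/2x_3 - 1/2} ≠ {1}, a proper ideal, so the enlarged system stays consistent: p is independent of I, with normal form 2x_3^2 - 3x_3 - 1.

The remainder on division by a Gröbner basis is unique — it is the normal form.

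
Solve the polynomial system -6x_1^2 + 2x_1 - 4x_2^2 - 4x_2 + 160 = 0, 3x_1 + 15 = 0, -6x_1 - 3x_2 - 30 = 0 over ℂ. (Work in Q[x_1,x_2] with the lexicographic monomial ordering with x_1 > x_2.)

{(-5, 0)}

Compute a lex Gröbner basis by Buchberger's algorithm.
f_1 = -6x_1^2 + 2x_1 - 4x_2^2 - 4x_2 + 160, LT = x_1^2.
f_2 = 3x_1 + 15, LT = x_1.
f_3 = -6x_1 - 3x_2 - 30, LT = x_1.

S(f_1,f_2): lcm = x_1^2. S = -16/3x_1 + 2/3x_2^2 + 2/3x_2 - 80/3.
  reduce S modulo (f_1, f_2, f_3):
  remainder 2/3x_2^2 + 2/3x_2 ≠ 0; add h_4 = 2/3x_2^2 + 2/3x_2 to the basis.

S(f_1,f_3): lcm = x_1^2. S = -1/2x_1x_2 - 16/3x_1 + 2/3x_2^2 + 2/3x_2 - 80/3.
  reduce S modulo (f_1, f_2, f_3, h_4):
  remainder 5/2x_2 ≠ 0; add h_5 = 5/2x_2 to the basis.

The other S-polynomials (S(f_2,f_3), S(f_1,h_4), S(f_2,h_4), S(f_3,h_4), S(f_1,h_5), S(f_2,h_5), S(f_3,h_5), S(h_4,h_5)) all reduce to 0 modulo the current basis, so we have a Gröbner basis.
Inter-reduce: drop elements whose leading term is divisible by another's, tail-reduce, and make monic.
Reduced Gröbner basis: {x_1 + 5, x_2}.

From the last basis element, x_2 = 0, so x_2 takes values in {0}. Each choice, substituted upward through the basis, yields the corresponding point(s) of the solution set.
  x_2 = 0: the earlier basis element becomes x_1 + 5 = 0, giving x_1 = -5 — point (-5, 0).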